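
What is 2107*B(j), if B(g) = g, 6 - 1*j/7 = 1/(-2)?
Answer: 191737/2 ≈ 95869.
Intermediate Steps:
j = 91/2 (j = 42 - 7/(-2) = 42 - 7*(-½) = 42 + 7/2 = 91/2 ≈ 45.500)
2107*B(j) = 2107*(91/2) = 191737/2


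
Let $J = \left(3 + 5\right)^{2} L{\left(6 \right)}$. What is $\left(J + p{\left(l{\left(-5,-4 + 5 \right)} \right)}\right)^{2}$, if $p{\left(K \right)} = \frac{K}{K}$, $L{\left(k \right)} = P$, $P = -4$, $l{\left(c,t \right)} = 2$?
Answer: $65025$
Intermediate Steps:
$L{\left(k \right)} = -4$
$p{\left(K \right)} = 1$
$J = -256$ ($J = \left(3 + 5\right)^{2} \left(-4\right) = 8^{2} \left(-4\right) = 64 \left(-4\right) = -256$)
$\left(J + p{\left(l{\left(-5,-4 + 5 \right)} \right)}\right)^{2} = \left(-256 + 1\right)^{2} = \left(-255\right)^{2} = 65025$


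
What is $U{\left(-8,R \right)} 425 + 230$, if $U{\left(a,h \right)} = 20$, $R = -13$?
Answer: $8730$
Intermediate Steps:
$U{\left(-8,R \right)} 425 + 230 = 20 \cdot 425 + 230 = 8500 + 230 = 8730$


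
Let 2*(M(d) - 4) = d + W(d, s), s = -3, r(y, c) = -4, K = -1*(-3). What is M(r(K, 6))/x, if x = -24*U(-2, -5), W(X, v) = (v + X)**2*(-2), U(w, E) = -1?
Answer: -47/24 ≈ -1.9583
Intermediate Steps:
K = 3
W(X, v) = -2*(X + v)**2 (W(X, v) = (X + v)**2*(-2) = -2*(X + v)**2)
x = 24 (x = -24*(-1) = 24)
M(d) = 4 + d/2 - (-3 + d)**2 (M(d) = 4 + (d - 2*(d - 3)**2)/2 = 4 + (d - 2*(-3 + d)**2)/2 = 4 + (d/2 - (-3 + d)**2) = 4 + d/2 - (-3 + d)**2)
M(r(K, 6))/x = (-5 - 1*(-4)**2 + (13/2)*(-4))/24 = (-5 - 1*16 - 26)*(1/24) = (-5 - 16 - 26)*(1/24) = -47*1/24 = -47/24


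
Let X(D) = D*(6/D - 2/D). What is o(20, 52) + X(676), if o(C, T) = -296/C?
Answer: -54/5 ≈ -10.800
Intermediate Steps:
X(D) = 4 (X(D) = D*(4/D) = 4)
o(20, 52) + X(676) = -296/20 + 4 = -296*1/20 + 4 = -74/5 + 4 = -54/5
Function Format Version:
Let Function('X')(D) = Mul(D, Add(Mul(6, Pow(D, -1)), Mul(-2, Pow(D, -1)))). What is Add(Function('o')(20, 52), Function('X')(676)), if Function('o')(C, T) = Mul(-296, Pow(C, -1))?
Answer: Rational(-54, 5) ≈ -10.800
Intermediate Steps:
Function('X')(D) = 4 (Function('X')(D) = Mul(D, Mul(4, Pow(D, -1))) = 4)
Add(Function('o')(20, 52), Function('X')(676)) = Add(Mul(-296, Pow(20, -1)), 4) = Add(Mul(-296, Rational(1, 20)), 4) = Add(Rational(-74, 5), 4) = Rational(-54, 5)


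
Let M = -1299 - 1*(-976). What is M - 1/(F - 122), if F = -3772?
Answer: -1257761/3894 ≈ -323.00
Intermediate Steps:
M = -323 (M = -1299 + 976 = -323)
M - 1/(F - 122) = -323 - 1/(-3772 - 122) = -323 - 1/(-3894) = -323 - 1*(-1/3894) = -323 + 1/3894 = -1257761/3894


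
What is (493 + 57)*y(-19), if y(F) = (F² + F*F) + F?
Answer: 386650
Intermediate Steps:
y(F) = F + 2*F² (y(F) = (F² + F²) + F = 2*F² + F = F + 2*F²)
(493 + 57)*y(-19) = (493 + 57)*(-19*(1 + 2*(-19))) = 550*(-19*(1 - 38)) = 550*(-19*(-37)) = 550*703 = 386650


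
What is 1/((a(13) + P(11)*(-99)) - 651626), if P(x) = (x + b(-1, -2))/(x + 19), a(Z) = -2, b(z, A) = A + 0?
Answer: -10/6516577 ≈ -1.5345e-6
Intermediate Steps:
b(z, A) = A
P(x) = (-2 + x)/(19 + x) (P(x) = (x - 2)/(x + 19) = (-2 + x)/(19 + x))
1/((a(13) + P(11)*(-99)) - 651626) = 1/((-2 + ((-2 + 11)/(19 + 11))*(-99)) - 651626) = 1/((-2 + (9/30)*(-99)) - 651626) = 1/((-2 + ((1/30)*9)*(-99)) - 651626) = 1/((-2 + (3/10)*(-99)) - 651626) = 1/((-2 - 297/10) - 651626) = 1/(-317/10 - 651626) = 1/(-6516577/10) = -10/6516577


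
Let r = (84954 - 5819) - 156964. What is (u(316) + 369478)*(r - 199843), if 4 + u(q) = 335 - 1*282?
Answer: -102607301144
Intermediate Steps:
r = -77829 (r = 79135 - 156964 = -77829)
u(q) = 49 (u(q) = -4 + (335 - 1*282) = -4 + (335 - 282) = -4 + 53 = 49)
(u(316) + 369478)*(r - 199843) = (49 + 369478)*(-77829 - 199843) = 369527*(-277672) = -102607301144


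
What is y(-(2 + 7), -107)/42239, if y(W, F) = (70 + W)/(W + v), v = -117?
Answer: -61/5322114 ≈ -1.1462e-5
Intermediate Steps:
y(W, F) = (70 + W)/(-117 + W) (y(W, F) = (70 + W)/(W - 117) = (70 + W)/(-117 + W))
y(-(2 + 7), -107)/42239 = ((70 - (2 + 7))/(-117 - (2 + 7)))/42239 = ((70 - 1*9)/(-117 - 1*9))*(1/42239) = ((70 - 9)/(-117 - 9))*(1/42239) = (61/(-126))*(1/42239) = -1/126*61*(1/42239) = -61/126*1/42239 = -61/5322114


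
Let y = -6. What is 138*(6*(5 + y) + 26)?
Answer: 2760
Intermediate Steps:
138*(6*(5 + y) + 26) = 138*(6*(5 - 6) + 26) = 138*(6*(-1) + 26) = 138*(-6 + 26) = 138*20 = 2760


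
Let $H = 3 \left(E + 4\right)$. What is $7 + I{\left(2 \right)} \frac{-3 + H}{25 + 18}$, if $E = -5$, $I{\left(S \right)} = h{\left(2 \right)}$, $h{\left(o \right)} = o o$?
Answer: $\frac{277}{43} \approx 6.4419$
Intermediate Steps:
$h{\left(o \right)} = o^{2}$
$I{\left(S \right)} = 4$ ($I{\left(S \right)} = 2^{2} = 4$)
$H = -3$ ($H = 3 \left(-5 + 4\right) = 3 \left(-1\right) = -3$)
$7 + I{\left(2 \right)} \frac{-3 + H}{25 + 18} = 7 + 4 \frac{-3 - 3}{25 + 18} = 7 + 4 \left(- \frac{6}{43}\right) = 7 - \frac{24}{43} = \frac{277}{43}$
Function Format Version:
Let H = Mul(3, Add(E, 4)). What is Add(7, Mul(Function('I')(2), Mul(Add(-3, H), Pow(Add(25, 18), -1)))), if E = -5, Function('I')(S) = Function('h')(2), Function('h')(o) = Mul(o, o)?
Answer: Rational(277, 43) ≈ 6.4419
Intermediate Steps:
Function('h')(o) = Pow(o, 2)
Function('I')(S) = 4 (Function('I')(S) = Pow(2, 2) = 4)
H = -3 (H = Mul(3, Add(-5, 4)) = Mul(3, -1) = -3)
Add(7, Mul(Function('I')(2), Mul(Add(-3, H), Pow(Add(25, 18), -1)))) = Add(7, Mul(4, Mul(Add(-3, -3), Pow(Add(25, 18), -1)))) = Add(7, Mul(4, Mul(-6, Pow(43, -1)))) = Add(7, Mul(4, Mul(-6, Rational(1, 43)))) = Add(7, Mul(4, Rational(-6, 43))) = Add(7, Rational(-24, 43)) = Rational(277, 43)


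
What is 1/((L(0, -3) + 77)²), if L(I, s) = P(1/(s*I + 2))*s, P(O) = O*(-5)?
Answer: 4/28561 ≈ 0.00014005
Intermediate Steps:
P(O) = -5*O
L(I, s) = -5*s/(2 + I*s) (L(I, s) = (-5/(s*I + 2))*s = (-5/(I*s + 2))*s = (-5/(2 + I*s))*s = -5*s/(2 + I*s))
1/((L(0, -3) + 77)²) = 1/((-5*(-3)/(2 + 0*(-3)) + 77)²) = 1/((-5*(-3)/(2 + 0) + 77)²) = 1/((-5*(-3)/2 + 77)²) = 1/((-5*(-3)*½ + 77)²) = 1/((15/2 + 77)²) = 1/((169/2)²) = 1/(28561/4) = 4/28561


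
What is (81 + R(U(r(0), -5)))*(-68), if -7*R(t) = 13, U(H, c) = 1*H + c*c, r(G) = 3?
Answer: -37672/7 ≈ -5381.7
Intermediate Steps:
U(H, c) = H + c²
R(t) = -13/7 (R(t) = -⅐*13 = -13/7)
(81 + R(U(r(0), -5)))*(-68) = (81 - 13/7)*(-68) = (554/7)*(-68) = -37672/7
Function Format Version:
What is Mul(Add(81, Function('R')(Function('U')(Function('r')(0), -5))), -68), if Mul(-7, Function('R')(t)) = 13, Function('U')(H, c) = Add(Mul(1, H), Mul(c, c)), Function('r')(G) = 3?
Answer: Rational(-37672, 7) ≈ -5381.7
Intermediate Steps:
Function('U')(H, c) = Add(H, Pow(c, 2))
Function('R')(t) = Rational(-13, 7) (Function('R')(t) = Mul(Rational(-1, 7), 13) = Rational(-13, 7))
Mul(Add(81, Function('R')(Function('U')(Function('r')(0), -5))), -68) = Mul(Add(81, Rational(-13, 7)), -68) = Mul(Rational(554, 7), -68) = Rational(-37672, 7)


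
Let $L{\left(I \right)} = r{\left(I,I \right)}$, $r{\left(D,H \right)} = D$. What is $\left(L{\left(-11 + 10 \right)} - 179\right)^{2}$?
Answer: $32400$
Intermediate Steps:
$L{\left(I \right)} = I$
$\left(L{\left(-11 + 10 \right)} - 179\right)^{2} = \left(\left(-11 + 10\right) - 179\right)^{2} = \left(-1 - 179\right)^{2} = \left(-180\right)^{2} = 32400$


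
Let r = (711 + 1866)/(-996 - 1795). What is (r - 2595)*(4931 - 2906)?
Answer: -14671574550/2791 ≈ -5.2567e+6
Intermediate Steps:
r = -2577/2791 (r = 2577/(-2791) = 2577*(-1/2791) = -2577/2791 ≈ -0.92332)
(r - 2595)*(4931 - 2906) = (-2577/2791 - 2595)*(4931 - 2906) = -7245222/2791*2025 = -14671574550/2791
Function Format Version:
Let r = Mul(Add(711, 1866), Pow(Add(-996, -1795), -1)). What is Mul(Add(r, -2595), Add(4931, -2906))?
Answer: Rational(-14671574550, 2791) ≈ -5.2567e+6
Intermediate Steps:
r = Rational(-2577, 2791) (r = Mul(2577, Pow(-2791, -1)) = Mul(2577, Rational(-1, 2791)) = Rational(-2577, 2791) ≈ -0.92332)
Mul(Add(r, -2595), Add(4931, -2906)) = Mul(Add(Rational(-2577, 2791), -2595), Add(4931, -2906)) = Mul(Rational(-7245222, 2791), 2025) = Rational(-14671574550, 2791)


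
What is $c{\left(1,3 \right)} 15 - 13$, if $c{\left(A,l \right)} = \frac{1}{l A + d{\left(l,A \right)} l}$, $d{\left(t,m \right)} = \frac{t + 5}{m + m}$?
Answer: $-12$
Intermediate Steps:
$d{\left(t,m \right)} = \frac{5 + t}{2 m}$
$c{\left(A,l \right)} = \frac{1}{A l + \frac{l \left(5 + l\right)}{2 A}}$ ($c{\left(A,l \right)} = \frac{1}{l A + \frac{5 + l}{2 A} l} = \frac{1}{A l + \frac{l \left(5 + l\right)}{2 A}}$)
$c{\left(1,3 \right)} 15 - 13 = 2 \cdot 1 \cdot \frac{1}{3} \frac{1}{5 + 3 + 2 \cdot 1^{2}} \cdot 15 - 13 = 2 \cdot 1 \cdot \frac{1}{3} \frac{1}{5 + 3 + 2 \cdot 1} \cdot 15 - 13 = 2 \cdot 1 \cdot \frac{1}{3} \frac{1}{5 + 3 + 2} \cdot 15 - 13 = 2 \cdot 1 \cdot \frac{1}{3} \cdot \frac{1}{10} \cdot 15 - 13 = \frac{1}{15} \cdot 15 - 13 = 1 - 13 = -12$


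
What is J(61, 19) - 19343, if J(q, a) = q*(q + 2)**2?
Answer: 222766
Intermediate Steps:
J(q, a) = q*(2 + q)**2
J(61, 19) - 19343 = 61*(2 + 61)**2 - 19343 = 61*63**2 - 19343 = 61*3969 - 19343 = 242109 - 19343 = 222766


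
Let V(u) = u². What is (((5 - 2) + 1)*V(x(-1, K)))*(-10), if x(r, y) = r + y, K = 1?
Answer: 0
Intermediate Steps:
(((5 - 2) + 1)*V(x(-1, K)))*(-10) = (((5 - 2) + 1)*(-1 + 1)²)*(-10) = ((3 + 1)*0²)*(-10) = (4*0)*(-10) = 0*(-10) = 0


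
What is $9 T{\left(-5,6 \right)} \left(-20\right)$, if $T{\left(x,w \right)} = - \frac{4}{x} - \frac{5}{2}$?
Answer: $306$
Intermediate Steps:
$T{\left(x,w \right)} = - \frac{5}{2} - \frac{4}{x}$ ($T{\left(x,w \right)} = - \frac{4}{x} - \frac{5}{2} = - \frac{5}{2} - \frac{4}{x}$)
$9 T{\left(-5,6 \right)} \left(-20\right) = 9 \left(- \frac{5}{2} - \frac{4}{-5}\right) \left(-20\right) = 9 \left(- \frac{5}{2} - - \frac{4}{5}\right) \left(-20\right) = 9 \left(- \frac{5}{2} + \frac{4}{5}\right) \left(-20\right) = 9 \left(- \frac{17}{10}\right) \left(-20\right) = \left(- \frac{153}{10}\right) \left(-20\right) = 306$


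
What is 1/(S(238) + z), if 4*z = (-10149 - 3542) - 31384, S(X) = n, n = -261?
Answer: -4/46119 ≈ -8.6732e-5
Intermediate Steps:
S(X) = -261
z = -45075/4 (z = ((-10149 - 3542) - 31384)/4 = (-13691 - 31384)/4 = (¼)*(-45075) = -45075/4 ≈ -11269.)
1/(S(238) + z) = 1/(-261 - 45075/4) = 1/(-46119/4) = -4/46119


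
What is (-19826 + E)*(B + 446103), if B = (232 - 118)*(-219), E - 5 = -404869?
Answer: -178852672530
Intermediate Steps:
E = -404864 (E = 5 - 404869 = -404864)
B = -24966 (B = 114*(-219) = -24966)
(-19826 + E)*(B + 446103) = (-19826 - 404864)*(-24966 + 446103) = -424690*421137 = -178852672530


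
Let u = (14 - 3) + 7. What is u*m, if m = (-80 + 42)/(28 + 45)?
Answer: -684/73 ≈ -9.3699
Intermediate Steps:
m = -38/73 ≈ -0.52055
u = 18 (u = 11 + 7 = 18)
u*m = 18*(-38/73) = -684/73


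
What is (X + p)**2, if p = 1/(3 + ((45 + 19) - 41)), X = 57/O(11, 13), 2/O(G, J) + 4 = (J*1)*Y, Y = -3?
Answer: 253796761/169 ≈ 1.5018e+6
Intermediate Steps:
O(G, J) = 2/(-4 - 3*J) (O(G, J) = 2/(-4 + (J*1)*(-3)) = 2/(-4 + J*(-3)) = 2/(-4 - 3*J))
X = -2451/2 (X = 57/((2/(-4 - 3*13))) = 57/((2/(-4 - 39))) = 57/((2/(-43))) = 57/((2*(-1/43))) = 57/(-2/43) = 57*(-43/2) = -2451/2 ≈ -1225.5)
p = 1/26 (p = 1/(3 + (64 - 41)) = 1/(3 + 23) = 1/26 ≈ 0.038462)
(X + p)**2 = (-2451/2 + 1/26)**2 = (-15931/13)**2 = 253796761/169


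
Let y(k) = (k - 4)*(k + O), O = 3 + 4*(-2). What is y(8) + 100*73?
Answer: 7312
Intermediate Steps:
O = -5 (O = 3 - 8 = -5)
y(k) = (-5 + k)*(-4 + k) (y(k) = (k - 4)*(k - 5) = (-4 + k)*(-5 + k) = (-5 + k)*(-4 + k))
y(8) + 100*73 = (20 + 8² - 9*8) + 100*73 = (20 + 64 - 72) + 7300 = 12 + 7300 = 7312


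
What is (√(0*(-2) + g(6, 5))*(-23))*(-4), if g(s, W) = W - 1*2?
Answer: 92*√3 ≈ 159.35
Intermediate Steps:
g(s, W) = -2 + W (g(s, W) = W - 2 = -2 + W)
(√(0*(-2) + g(6, 5))*(-23))*(-4) = (√(0*(-2) + (-2 + 5))*(-23))*(-4) = (√(0 + 3)*(-23))*(-4) = (√3*(-23))*(-4) = -23*√3*(-4) = 92*√3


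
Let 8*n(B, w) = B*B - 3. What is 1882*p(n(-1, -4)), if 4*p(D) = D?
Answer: -941/8 ≈ -117.63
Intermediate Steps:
n(B, w) = -3/8 + B**2/8 (n(B, w) = (B*B - 3)/8 = (B**2 - 3)/8 = (-3 + B**2)/8 = -3/8 + B**2/8)
p(D) = D/4
1882*p(n(-1, -4)) = 1882*((-3/8 + (1/8)*(-1)**2)/4) = 1882*((-3/8 + (1/8)*1)/4) = 1882*((-3/8 + 1/8)/4) = 1882*((1/4)*(-1/4)) = 1882*(-1/16) = -941/8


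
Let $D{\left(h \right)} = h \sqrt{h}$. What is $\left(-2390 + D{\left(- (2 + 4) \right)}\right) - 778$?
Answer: $-3168 - 6 i \sqrt{6} \approx -3168.0 - 14.697 i$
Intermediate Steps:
$D{\left(h \right)} = h^{\frac{3}{2}}$
$\left(-2390 + D{\left(- (2 + 4) \right)}\right) - 778 = \left(-2390 + \left(- (2 + 4)\right)^{\frac{3}{2}}\right) - 778 = \left(-2390 + \left(\left(-1\right) 6\right)^{\frac{3}{2}}\right) - 778 = \left(-2390 + \left(-6\right)^{\frac{3}{2}}\right) - 778 = \left(-2390 - 6 i \sqrt{6}\right) - 778 = -3168 - 6 i \sqrt{6}$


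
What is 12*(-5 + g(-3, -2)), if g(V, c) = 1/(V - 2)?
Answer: -312/5 ≈ -62.400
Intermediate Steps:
g(V, c) = 1/(-2 + V)
12*(-5 + g(-3, -2)) = 12*(-5 + 1/(-2 - 3)) = 12*(-5 + 1/(-5)) = 12*(-5 - ⅕) = 12*(-26/5) = -312/5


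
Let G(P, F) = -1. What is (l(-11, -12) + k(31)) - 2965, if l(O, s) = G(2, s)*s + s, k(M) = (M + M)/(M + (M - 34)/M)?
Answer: -1419274/479 ≈ -2963.0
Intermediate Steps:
k(M) = 2*M/(M + (-34 + M)/M) (k(M) = (2*M)/(M + (-34 + M)/M) = 2*M/(M + (-34 + M)/M))
l(O, s) = 0 (l(O, s) = -s + s = 0)
(l(-11, -12) + k(31)) - 2965 = (0 + 2*31**2/(-34 + 31 + 31**2)) - 2965 = (0 + 2*961/(-34 + 31 + 961)) - 2965 = (0 + 2*961/958) - 2965 = (0 + 2*961*(1/958)) - 2965 = (0 + 961/479) - 2965 = 961/479 - 2965 = -1419274/479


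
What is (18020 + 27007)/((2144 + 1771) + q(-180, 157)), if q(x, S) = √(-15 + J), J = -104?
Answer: 176280705/15327344 - 45027*I*√119/15327344 ≈ 11.501 - 0.032046*I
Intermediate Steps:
q(x, S) = I*√119 (q(x, S) = √(-15 - 104) = √(-119) = I*√119)
(18020 + 27007)/((2144 + 1771) + q(-180, 157)) = (18020 + 27007)/((2144 + 1771) + I*√119) = 45027/(3915 + I*√119)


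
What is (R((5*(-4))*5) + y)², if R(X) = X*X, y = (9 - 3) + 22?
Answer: 100560784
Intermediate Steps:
y = 28 (y = 6 + 22 = 28)
R(X) = X²
(R((5*(-4))*5) + y)² = (((5*(-4))*5)² + 28)² = ((-20*5)² + 28)² = ((-100)² + 28)² = (10000 + 28)² = 10028² = 100560784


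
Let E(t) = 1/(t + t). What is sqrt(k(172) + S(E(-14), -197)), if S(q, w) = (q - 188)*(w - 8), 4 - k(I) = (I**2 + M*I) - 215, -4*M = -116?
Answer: 3*sqrt(91343)/14 ≈ 64.764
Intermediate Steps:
M = 29 (M = -1/4*(-116) = 29)
E(t) = 1/(2*t)
k(I) = 219 - I**2 - 29*I (k(I) = 4 - ((I**2 + 29*I) - 215) = 4 - (-215 + I**2 + 29*I) = 4 + (215 - I**2 - 29*I) = 219 - I**2 - 29*I)
S(q, w) = (-188 + q)*(-8 + w)
sqrt(k(172) + S(E(-14), -197)) = sqrt((219 - 1*172**2 - 29*172) + (1504 - 188*(-197) - 4/(-14) + ((1/2)/(-14))*(-197))) = sqrt((219 - 1*29584 - 4988) + (1504 + 37036 - 4*(-1)/14 + ((1/2)*(-1/14))*(-197))) = sqrt((219 - 29584 - 4988) + (1504 + 37036 - 8*(-1/28) - 1/28*(-197))) = sqrt(-34353 + (1504 + 37036 + 2/7 + 197/28)) = sqrt(-34353 + 1079325/28) = sqrt(117441/28) = 3*sqrt(91343)/14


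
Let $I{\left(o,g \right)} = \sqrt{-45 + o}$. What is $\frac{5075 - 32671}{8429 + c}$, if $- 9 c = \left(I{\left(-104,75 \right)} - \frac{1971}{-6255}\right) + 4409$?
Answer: $- \frac{1428629056232430}{411001417809161} - \frac{19994336850 i \sqrt{149}}{411001417809161} \approx -3.476 - 0.00059382 i$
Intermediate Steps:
$c = - \frac{3064474}{6255} - \frac{i \sqrt{149}}{9}$ ($c = - \frac{\left(\sqrt{-45 - 104} - \frac{1971}{-6255}\right) + 4409}{9} = - \frac{\left(\sqrt{-149} - - \frac{219}{695}\right) + 4409}{9} = - \frac{\left(i \sqrt{149} + \frac{219}{695}\right) + 4409}{9} = - \frac{\left(\frac{219}{695} + i \sqrt{149}\right) + 4409}{9} = - \frac{\frac{3064474}{695} + i \sqrt{149}}{9} = - \frac{3064474}{6255} - \frac{i \sqrt{149}}{9} \approx -489.92 - 1.3563 i$)
$\frac{5075 - 32671}{8429 + c} = \frac{5075 - 32671}{8429 - \left(\frac{3064474}{6255} + \frac{i \sqrt{149}}{9}\right)} = - \frac{27596}{\frac{49658921}{6255} - \frac{i \sqrt{149}}{9}}$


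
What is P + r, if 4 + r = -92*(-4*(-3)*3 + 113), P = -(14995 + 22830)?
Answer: -51537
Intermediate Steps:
P = -37825 (P = -1*37825 = -37825)
r = -13712 (r = -4 - 92*(-4*(-3)*3 + 113) = -4 - 92*(12*3 + 113) = -4 - 92*(36 + 113) = -4 - 92*149 = -4 - 13708 = -13712)
P + r = -37825 - 13712 = -51537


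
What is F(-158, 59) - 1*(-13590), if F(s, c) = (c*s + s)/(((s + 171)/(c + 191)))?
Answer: -2193330/13 ≈ -1.6872e+5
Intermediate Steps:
F(s, c) = (191 + c)*(s + c*s)/(171 + s) (F(s, c) = (s + c*s)/(((171 + s)/(191 + c))) = (s + c*s)*((191 + c)/(171 + s)) = (191 + c)*(s + c*s)/(171 + s))
F(-158, 59) - 1*(-13590) = -158*(191 + 59**2 + 192*59)/(171 - 158) - 1*(-13590) = -158*(191 + 3481 + 11328)/13 + 13590 = -158*1/13*15000 + 13590 = -2370000/13 + 13590 = -2193330/13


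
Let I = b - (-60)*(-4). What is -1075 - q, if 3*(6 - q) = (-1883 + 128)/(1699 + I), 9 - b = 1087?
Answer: -137482/127 ≈ -1082.5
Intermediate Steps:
b = -1078 (b = 9 - 1*1087 = 9 - 1087 = -1078)
I = -1318 (I = -1078 - (-60)*(-4) = -1078 - 1*240 = -1078 - 240 = -1318)
q = 957/127 (q = 6 - (-1883 + 128)/(3*(1699 - 1318)) = 6 - (-585)/381 = 6 - 1/3*(-585/127) = 6 + 195/127 = 957/127 ≈ 7.5354)
-1075 - q = -1075 - 1*957/127 = -1075 - 957/127 = -137482/127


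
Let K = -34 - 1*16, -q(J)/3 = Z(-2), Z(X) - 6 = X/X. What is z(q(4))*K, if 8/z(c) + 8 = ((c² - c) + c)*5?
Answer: -400/2197 ≈ -0.18207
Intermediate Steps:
Z(X) = 7 (Z(X) = 6 + X/X = 6 + 1 = 7)
q(J) = -21 (q(J) = -3*7 = -21)
K = -50 (K = -34 - 16 = -50)
z(c) = 8/(-8 + 5*c²) (z(c) = 8/(-8 + ((c² - c) + c)*5) = 8/(-8 + c²*5) = 8/(-8 + 5*c²))
z(q(4))*K = (8/(-8 + 5*(-21)²))*(-50) = (8/(-8 + 5*441))*(-50) = (8/(-8 + 2205))*(-50) = (8/2197)*(-50) = -400/2197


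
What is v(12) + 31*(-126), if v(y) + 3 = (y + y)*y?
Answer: -3621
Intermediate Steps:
v(y) = -3 + 2*y² (v(y) = -3 + (y + y)*y = -3 + (2*y)*y = -3 + 2*y²)
v(12) + 31*(-126) = (-3 + 2*12²) + 31*(-126) = (-3 + 2*144) - 3906 = (-3 + 288) - 3906 = 285 - 3906 = -3621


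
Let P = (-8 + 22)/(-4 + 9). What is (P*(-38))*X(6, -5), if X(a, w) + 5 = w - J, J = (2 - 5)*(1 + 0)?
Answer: 3724/5 ≈ 744.80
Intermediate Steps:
J = -3 (J = -3*1 = -3)
X(a, w) = -2 + w (X(a, w) = -5 + (w - 1*(-3)) = -5 + (w + 3) = -5 + (3 + w) = -2 + w)
P = 14/5 ≈ 2.8000
(P*(-38))*X(6, -5) = ((14/5)*(-38))*(-2 - 5) = -532/5*(-7) = 3724/5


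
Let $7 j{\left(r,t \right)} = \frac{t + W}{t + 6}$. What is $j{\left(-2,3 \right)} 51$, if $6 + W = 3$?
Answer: $0$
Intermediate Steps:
$W = -3$ ($W = -6 + 3 = -3$)
$j{\left(r,t \right)} = \frac{-3 + t}{7 \left(6 + t\right)}$ ($j{\left(r,t \right)} = \frac{\left(t - 3\right) \frac{1}{t + 6}}{7} = \frac{\left(-3 + t\right) \frac{1}{6 + t}}{7} = \frac{\frac{1}{6 + t} \left(-3 + t\right)}{7} = \frac{-3 + t}{7 \left(6 + t\right)}$)
$j{\left(-2,3 \right)} 51 = \frac{-3 + 3}{7 \left(6 + 3\right)} 51 = \frac{1}{7} \cdot \frac{1}{9} \cdot 0 \cdot 51 = 0 \cdot 51 = 0$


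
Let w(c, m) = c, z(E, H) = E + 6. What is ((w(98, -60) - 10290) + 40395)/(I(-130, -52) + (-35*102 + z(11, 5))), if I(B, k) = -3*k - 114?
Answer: -30203/3511 ≈ -8.6024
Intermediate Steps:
z(E, H) = 6 + E
I(B, k) = -114 - 3*k
((w(98, -60) - 10290) + 40395)/(I(-130, -52) + (-35*102 + z(11, 5))) = ((98 - 10290) + 40395)/((-114 - 3*(-52)) + (-35*102 + (6 + 11))) = (-10192 + 40395)/((-114 + 156) + (-3570 + 17)) = 30203/(42 - 3553) = 30203/(-3511) = 30203*(-1/3511) = -30203/3511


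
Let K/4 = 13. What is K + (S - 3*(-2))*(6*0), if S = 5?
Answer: 52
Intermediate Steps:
K = 52 (K = 4*13 = 52)
K + (S - 3*(-2))*(6*0) = 52 + (5 - 3*(-2))*(6*0) = 52 + (5 + 6)*0 = 52 + 11*0 = 52 + 0 = 52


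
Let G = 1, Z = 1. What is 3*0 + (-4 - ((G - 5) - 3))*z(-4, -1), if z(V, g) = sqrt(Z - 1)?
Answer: 0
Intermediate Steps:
z(V, g) = 0 (z(V, g) = sqrt(1 - 1) = sqrt(0) = 0)
3*0 + (-4 - ((G - 5) - 3))*z(-4, -1) = 3*0 + (-4 - ((1 - 5) - 3))*0 = 0 + (-4 - (-4 - 3))*0 = 0 + (-4 - 1*(-7))*0 = 0 + (-4 + 7)*0 = 0 + 3*0 = 0 + 0 = 0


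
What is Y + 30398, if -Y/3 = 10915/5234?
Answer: 159070387/5234 ≈ 30392.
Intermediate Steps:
Y = -32745/5234 ≈ -6.2562
Y + 30398 = -32745/5234 + 30398 = 159070387/5234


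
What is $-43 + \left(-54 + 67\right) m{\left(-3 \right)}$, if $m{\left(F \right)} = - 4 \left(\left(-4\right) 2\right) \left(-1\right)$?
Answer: $-459$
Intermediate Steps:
$m{\left(F \right)} = -32$ ($m{\left(F \right)} = \left(-4\right) \left(-8\right) \left(-1\right) = 32 \left(-1\right) = -32$)
$-43 + \left(-54 + 67\right) m{\left(-3 \right)} = -43 + \left(-54 + 67\right) \left(-32\right) = -43 + 13 \left(-32\right) = -43 - 416 = -459$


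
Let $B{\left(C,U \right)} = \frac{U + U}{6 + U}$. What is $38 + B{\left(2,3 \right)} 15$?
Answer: $48$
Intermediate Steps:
$B{\left(C,U \right)} = \frac{2 U}{6 + U}$
$38 + B{\left(2,3 \right)} 15 = 38 + 2 \cdot 3 \frac{1}{6 + 3} \cdot 15 = 38 + 2 \cdot 3 \cdot \frac{1}{9} \cdot 15 = 38 + \frac{2}{3} \cdot 15 = 38 + 10 = 48$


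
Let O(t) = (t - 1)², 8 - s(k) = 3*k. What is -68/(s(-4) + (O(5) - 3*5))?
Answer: -68/21 ≈ -3.2381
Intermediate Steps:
s(k) = 8 - 3*k
O(t) = (-1 + t)²
-68/(s(-4) + (O(5) - 3*5)) = -68/((8 - 3*(-4)) + ((-1 + 5)² - 3*5)) = -68/((8 + 12) + (4² - 15)) = -68/(20 + (16 - 15)) = -68/(20 + 1) = -68/21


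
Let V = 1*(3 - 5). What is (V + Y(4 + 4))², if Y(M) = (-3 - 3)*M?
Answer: 2500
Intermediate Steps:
Y(M) = -6*M
V = -2 (V = 1*(-2) = -2)
(V + Y(4 + 4))² = (-2 - 6*(4 + 4))² = (-2 - 6*8)² = (-2 - 48)² = (-50)² = 2500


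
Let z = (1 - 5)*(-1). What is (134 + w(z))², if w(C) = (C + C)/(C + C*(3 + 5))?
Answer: 1459264/81 ≈ 18016.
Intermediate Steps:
z = 4 (z = -4*(-1) = 4)
w(C) = 2/9 (w(C) = (2*C)/(C + C*8) = (2*C)/(C + 8*C) = (2*C)/((9*C)) = (2*C)*(1/(9*C)) = 2/9)
(134 + w(z))² = (134 + 2/9)² = (1208/9)² = 1459264/81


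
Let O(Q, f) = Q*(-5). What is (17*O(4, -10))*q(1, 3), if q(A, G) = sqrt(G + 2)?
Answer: -340*sqrt(5) ≈ -760.26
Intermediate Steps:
O(Q, f) = -5*Q
q(A, G) = sqrt(2 + G)
(17*O(4, -10))*q(1, 3) = (17*(-5*4))*sqrt(2 + 3) = (17*(-20))*sqrt(5) = -340*sqrt(5)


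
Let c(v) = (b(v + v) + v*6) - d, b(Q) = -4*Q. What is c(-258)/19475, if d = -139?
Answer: 131/3895 ≈ 0.033633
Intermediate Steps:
c(v) = 139 - 2*v (c(v) = (-4*(v + v) + v*6) - 1*(-139) = (-8*v + 6*v) + 139 = -2*v + 139 = 139 - 2*v)
c(-258)/19475 = (139 - 2*(-258))/19475 = (139 + 516)*(1/19475) = 655*(1/19475) = 131/3895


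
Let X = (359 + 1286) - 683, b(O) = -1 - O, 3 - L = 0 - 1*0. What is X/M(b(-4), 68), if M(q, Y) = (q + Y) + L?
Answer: 13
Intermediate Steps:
L = 3 (L = 3 - (0 - 1*0) = 3 - (0 + 0) = 3 - 1*0 = 3 + 0 = 3)
M(q, Y) = 3 + Y + q (M(q, Y) = (q + Y) + 3 = (Y + q) + 3 = 3 + Y + q)
X = 962 (X = 1645 - 683 = 962)
X/M(b(-4), 68) = 962/(3 + 68 + (-1 - 1*(-4))) = 962/(3 + 68 + (-1 + 4)) = 962/(3 + 68 + 3) = 962/74 = 962*(1/74) = 13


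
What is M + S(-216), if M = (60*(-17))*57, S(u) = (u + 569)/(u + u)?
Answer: -25116833/432 ≈ -58141.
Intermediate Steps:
S(u) = (569 + u)/(2*u) (S(u) = (569 + u)/((2*u)) = (569 + u)*(1/(2*u)) = (569 + u)/(2*u))
M = -58140 (M = -1020*57 = -58140)
M + S(-216) = -58140 + (½)*(569 - 216)/(-216) = -58140 + (½)*(-1/216)*353 = -58140 - 353/432 = -25116833/432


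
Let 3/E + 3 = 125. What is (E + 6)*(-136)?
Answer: -49980/61 ≈ -819.34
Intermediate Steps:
E = 3/122 (E = 3/(-3 + 125) = 3/122 ≈ 0.024590)
(E + 6)*(-136) = (3/122 + 6)*(-136) = (735/122)*(-136) = -49980/61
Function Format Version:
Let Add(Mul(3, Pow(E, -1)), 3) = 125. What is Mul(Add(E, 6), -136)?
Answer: Rational(-49980, 61) ≈ -819.34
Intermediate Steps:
E = Rational(3, 122) (E = Mul(3, Pow(Add(-3, 125), -1)) = Mul(3, Pow(122, -1)) = Mul(3, Rational(1, 122)) = Rational(3, 122) ≈ 0.024590)
Mul(Add(E, 6), -136) = Mul(Add(Rational(3, 122), 6), -136) = Mul(Rational(735, 122), -136) = Rational(-49980, 61)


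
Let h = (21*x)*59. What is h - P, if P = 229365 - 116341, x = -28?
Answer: -147716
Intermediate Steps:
h = -34692 (h = (21*(-28))*59 = -588*59 = -34692)
P = 113024
h - P = -34692 - 1*113024 = -34692 - 113024 = -147716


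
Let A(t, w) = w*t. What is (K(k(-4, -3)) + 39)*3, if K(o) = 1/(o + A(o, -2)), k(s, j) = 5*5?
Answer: 2922/25 ≈ 116.88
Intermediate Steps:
k(s, j) = 25
A(t, w) = t*w
K(o) = -1/o (K(o) = 1/(o + o*(-2)) = 1/(o - 2*o) = 1/(-o) = -1/o)
(K(k(-4, -3)) + 39)*3 = (-1/25 + 39)*3 = (974/25)*3 = 2922/25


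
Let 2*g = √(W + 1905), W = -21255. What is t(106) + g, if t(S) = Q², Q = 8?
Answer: 64 + 15*I*√86/2 ≈ 64.0 + 69.552*I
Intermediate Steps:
t(S) = 64 (t(S) = 8² = 64)
g = 15*I*√86/2 (g = √(-21255 + 1905)/2 = √(-19350)/2 = (15*I*√86)/2 = 15*I*√86/2 ≈ 69.552*I)
t(106) + g = 64 + 15*I*√86/2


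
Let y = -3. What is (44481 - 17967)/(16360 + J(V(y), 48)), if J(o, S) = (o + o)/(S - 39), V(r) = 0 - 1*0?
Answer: 13257/8180 ≈ 1.6207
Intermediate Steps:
V(r) = 0 (V(r) = 0 + 0 = 0)
J(o, S) = 2*o/(-39 + S) (J(o, S) = (2*o)/(-39 + S) = 2*o/(-39 + S))
(44481 - 17967)/(16360 + J(V(y), 48)) = (44481 - 17967)/(16360 + 2*0/(-39 + 48)) = 26514/(16360 + 2*0/9) = 26514/(16360 + 2*0*(⅑)) = 26514/(16360 + 0) = 26514/16360 = 26514*(1/16360) = 13257/8180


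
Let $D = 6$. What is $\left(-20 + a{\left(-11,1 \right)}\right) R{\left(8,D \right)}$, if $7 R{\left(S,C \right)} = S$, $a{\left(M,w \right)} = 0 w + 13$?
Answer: $-8$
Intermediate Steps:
$a{\left(M,w \right)} = 13$ ($a{\left(M,w \right)} = 0 + 13 = 13$)
$R{\left(S,C \right)} = \frac{S}{7}$
$\left(-20 + a{\left(-11,1 \right)}\right) R{\left(8,D \right)} = \left(-20 + 13\right) \frac{1}{7} \cdot 8 = \left(-7\right) \frac{8}{7} = -8$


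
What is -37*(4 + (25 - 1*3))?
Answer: -962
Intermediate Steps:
-37*(4 + (25 - 1*3)) = -37*(4 + (25 - 3)) = -37*(4 + 22) = -37*26 = -962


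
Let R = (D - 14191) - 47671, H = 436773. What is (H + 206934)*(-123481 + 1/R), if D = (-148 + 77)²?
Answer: -4516450372914714/56821 ≈ -7.9486e+10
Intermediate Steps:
D = 5041 (D = (-71)² = 5041)
R = -56821 (R = (5041 - 14191) - 47671 = -9150 - 47671 = -56821)
(H + 206934)*(-123481 + 1/R) = (436773 + 206934)*(-123481 + 1/(-56821)) = 643707*(-123481 - 1/56821) = 643707*(-7016313902/56821) = -4516450372914714/56821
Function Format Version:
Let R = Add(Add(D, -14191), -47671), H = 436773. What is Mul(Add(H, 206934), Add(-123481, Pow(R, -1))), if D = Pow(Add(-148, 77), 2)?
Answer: Rational(-4516450372914714, 56821) ≈ -7.9486e+10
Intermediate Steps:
D = 5041 (D = Pow(-71, 2) = 5041)
R = -56821 (R = Add(Add(5041, -14191), -47671) = Add(-9150, -47671) = -56821)
Mul(Add(H, 206934), Add(-123481, Pow(R, -1))) = Mul(Add(436773, 206934), Add(-123481, Pow(-56821, -1))) = Mul(643707, Add(-123481, Rational(-1, 56821))) = Mul(643707, Rational(-7016313902, 56821)) = Rational(-4516450372914714, 56821)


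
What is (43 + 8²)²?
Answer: 11449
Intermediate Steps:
(43 + 8²)² = (43 + 64)² = 107² = 11449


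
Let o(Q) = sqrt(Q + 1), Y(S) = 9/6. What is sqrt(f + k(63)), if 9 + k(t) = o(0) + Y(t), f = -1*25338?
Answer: I*sqrt(101378)/2 ≈ 159.2*I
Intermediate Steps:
Y(S) = 3/2 (Y(S) = 9*(1/6) = 3/2)
o(Q) = sqrt(1 + Q)
f = -25338
k(t) = -13/2 (k(t) = -9 + (sqrt(1 + 0) + 3/2) = -9 + (sqrt(1) + 3/2) = -9 + (1 + 3/2) = -9 + 5/2 = -13/2)
sqrt(f + k(63)) = sqrt(-25338 - 13/2) = sqrt(-50689/2) = I*sqrt(101378)/2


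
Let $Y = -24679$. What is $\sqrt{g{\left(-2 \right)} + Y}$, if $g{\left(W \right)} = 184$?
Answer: $i \sqrt{24495} \approx 156.51 i$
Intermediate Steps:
$\sqrt{g{\left(-2 \right)} + Y} = \sqrt{184 - 24679} = \sqrt{-24495} = i \sqrt{24495}$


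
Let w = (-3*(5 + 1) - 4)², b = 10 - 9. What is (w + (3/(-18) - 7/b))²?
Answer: 8185321/36 ≈ 2.2737e+5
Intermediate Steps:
b = 1
w = 484 (w = (-3*6 - 4)² = (-18 - 4)² = (-22)² = 484)
(w + (3/(-18) - 7/b))² = (484 + (3/(-18) - 7/1))² = (484 + (3*(-1/18) - 7*1))² = (484 + (-⅙ - 7))² = (484 - 43/6)² = (2861/6)² = 8185321/36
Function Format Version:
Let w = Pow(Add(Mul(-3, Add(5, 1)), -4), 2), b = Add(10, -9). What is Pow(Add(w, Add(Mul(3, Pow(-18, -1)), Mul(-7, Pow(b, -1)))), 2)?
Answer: Rational(8185321, 36) ≈ 2.2737e+5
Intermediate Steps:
b = 1
w = 484 (w = Pow(Add(Mul(-3, 6), -4), 2) = Pow(Add(-18, -4), 2) = Pow(-22, 2) = 484)
Pow(Add(w, Add(Mul(3, Pow(-18, -1)), Mul(-7, Pow(b, -1)))), 2) = Pow(Add(484, Add(Mul(3, Pow(-18, -1)), Mul(-7, Pow(1, -1)))), 2) = Pow(Add(484, Add(Mul(3, Rational(-1, 18)), Mul(-7, 1))), 2) = Pow(Add(484, Add(Rational(-1, 6), -7)), 2) = Pow(Add(484, Rational(-43, 6)), 2) = Pow(Rational(2861, 6), 2) = Rational(8185321, 36)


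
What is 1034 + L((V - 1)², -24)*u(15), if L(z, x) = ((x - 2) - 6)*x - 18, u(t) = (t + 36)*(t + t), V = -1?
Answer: 1148534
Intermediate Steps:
u(t) = 2*t*(36 + t) (u(t) = (36 + t)*(2*t) = 2*t*(36 + t))
L(z, x) = -18 + x*(-8 + x) (L(z, x) = ((-2 + x) - 6)*x - 18 = (-8 + x)*x - 18 = x*(-8 + x) - 18 = -18 + x*(-8 + x))
1034 + L((V - 1)², -24)*u(15) = 1034 + (-18 + (-24)² - 8*(-24))*(2*15*(36 + 15)) = 1034 + (-18 + 576 + 192)*(2*15*51) = 1034 + 750*1530 = 1034 + 1147500 = 1148534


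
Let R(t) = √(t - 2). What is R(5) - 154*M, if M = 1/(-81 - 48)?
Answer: 154/129 + √3 ≈ 2.9258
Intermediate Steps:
M = -1/129 (M = 1/(-129) = -1/129 ≈ -0.0077519)
R(t) = √(-2 + t)
R(5) - 154*M = √(-2 + 5) - 154*(-1/129) = √3 + 154/129 = 154/129 + √3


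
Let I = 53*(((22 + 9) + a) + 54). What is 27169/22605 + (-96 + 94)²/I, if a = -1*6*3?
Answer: 96567539/80270355 ≈ 1.2030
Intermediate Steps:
a = -18 (a = -6*3 = -18)
I = 3551 (I = 53*(((22 + 9) - 18) + 54) = 53*((31 - 18) + 54) = 53*(13 + 54) = 53*67 = 3551)
27169/22605 + (-96 + 94)²/I = 27169/22605 + (-96 + 94)²/3551 = 27169*(1/22605) + (-2)²*(1/3551) = 27169/22605 + 4*(1/3551) = 27169/22605 + 4/3551 = 96567539/80270355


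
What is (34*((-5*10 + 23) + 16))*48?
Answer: -17952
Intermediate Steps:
(34*((-5*10 + 23) + 16))*48 = (34*((-50 + 23) + 16))*48 = (34*(-27 + 16))*48 = (34*(-11))*48 = -374*48 = -17952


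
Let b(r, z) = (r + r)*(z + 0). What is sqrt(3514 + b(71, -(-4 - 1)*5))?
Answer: 2*sqrt(1766) ≈ 84.048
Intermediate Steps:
b(r, z) = 2*r*z (b(r, z) = (2*r)*z = 2*r*z)
sqrt(3514 + b(71, -(-4 - 1)*5)) = sqrt(3514 + 2*71*(-(-4 - 1)*5)) = sqrt(3514 + 2*71*(-(-5)*5)) = sqrt(3514 + 2*71*(-1*(-25))) = sqrt(3514 + 2*71*25) = sqrt(3514 + 3550) = sqrt(7064) = 2*sqrt(1766)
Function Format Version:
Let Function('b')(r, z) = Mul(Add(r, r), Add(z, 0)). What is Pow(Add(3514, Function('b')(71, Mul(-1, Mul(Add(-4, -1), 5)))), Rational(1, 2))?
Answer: Mul(2, Pow(1766, Rational(1, 2))) ≈ 84.048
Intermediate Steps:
Function('b')(r, z) = Mul(2, r, z) (Function('b')(r, z) = Mul(Mul(2, r), z) = Mul(2, r, z))
Pow(Add(3514, Function('b')(71, Mul(-1, Mul(Add(-4, -1), 5)))), Rational(1, 2)) = Pow(Add(3514, Mul(2, 71, Mul(-1, Mul(Add(-4, -1), 5)))), Rational(1, 2)) = Pow(Add(3514, Mul(2, 71, Mul(-1, Mul(-5, 5)))), Rational(1, 2)) = Pow(Add(3514, Mul(2, 71, Mul(-1, -25))), Rational(1, 2)) = Pow(Add(3514, Mul(2, 71, 25)), Rational(1, 2)) = Pow(Add(3514, 3550), Rational(1, 2)) = Pow(7064, Rational(1, 2)) = Mul(2, Pow(1766, Rational(1, 2)))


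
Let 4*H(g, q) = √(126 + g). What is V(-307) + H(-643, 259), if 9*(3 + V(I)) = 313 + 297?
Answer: 583/9 + I*√517/4 ≈ 64.778 + 5.6844*I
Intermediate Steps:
V(I) = 583/9 (V(I) = -3 + (313 + 297)/9 = -3 + (⅑)*610 = -3 + 610/9 = 583/9)
H(g, q) = √(126 + g)/4
V(-307) + H(-643, 259) = 583/9 + √(126 - 643)/4 = 583/9 + √(-517)/4 = 583/9 + (I*√517)/4 = 583/9 + I*√517/4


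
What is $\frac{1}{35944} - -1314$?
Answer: $\frac{47230417}{35944} \approx 1314.0$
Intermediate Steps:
$\frac{1}{35944} - -1314 = \frac{1}{35944} + \left(1364 - 50\right) = \frac{1}{35944} + 1314 = \frac{47230417}{35944}$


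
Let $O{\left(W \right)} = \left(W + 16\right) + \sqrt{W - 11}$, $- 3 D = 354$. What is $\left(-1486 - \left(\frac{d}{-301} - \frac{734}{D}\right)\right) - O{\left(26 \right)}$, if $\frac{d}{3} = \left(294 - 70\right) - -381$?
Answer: $- \frac{27139134}{17759} - \sqrt{15} \approx -1532.1$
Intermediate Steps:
$d = 1815$ ($d = 3 \left(\left(294 - 70\right) - -381\right) = 3 \left(224 + 381\right) = 3 \cdot 605 = 1815$)
$D = -118$ ($D = \left(- \frac{1}{3}\right) 354 = -118$)
$O{\left(W \right)} = 16 + W + \sqrt{-11 + W}$ ($O{\left(W \right)} = \left(16 + W\right) + \sqrt{-11 + W} = 16 + W + \sqrt{-11 + W}$)
$\left(-1486 - \left(\frac{d}{-301} - \frac{734}{D}\right)\right) - O{\left(26 \right)} = \left(-1486 - \left(\frac{1815}{-301} - \frac{734}{-118}\right)\right) - \left(16 + 26 + \sqrt{-11 + 26}\right) = \left(-1486 - \left(1815 \left(- \frac{1}{301}\right) - - \frac{367}{59}\right)\right) - \left(16 + 26 + \sqrt{15}\right) = \left(-1486 - \left(- \frac{1815}{301} + \frac{367}{59}\right)\right) - \left(42 + \sqrt{15}\right) = \left(-1486 - \frac{3382}{17759}\right) - \left(42 + \sqrt{15}\right) = - \frac{26393256}{17759} - \left(42 + \sqrt{15}\right) = - \frac{27139134}{17759} - \sqrt{15}$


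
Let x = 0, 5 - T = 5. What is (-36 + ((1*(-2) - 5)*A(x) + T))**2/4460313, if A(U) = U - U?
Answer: 432/1486771 ≈ 0.00029056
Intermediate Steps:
T = 0 (T = 5 - 1*5 = 5 - 5 = 0)
A(U) = 0
(-36 + ((1*(-2) - 5)*A(x) + T))**2/4460313 = (-36 + ((1*(-2) - 5)*0 + 0))**2/4460313 = (-36 + ((-2 - 5)*0 + 0))**2*(1/4460313) = (-36 + (-7*0 + 0))**2*(1/4460313) = (-36 + (0 + 0))**2*(1/4460313) = (-36 + 0)**2*(1/4460313) = (-36)**2*(1/4460313) = 1296*(1/4460313) = 432/1486771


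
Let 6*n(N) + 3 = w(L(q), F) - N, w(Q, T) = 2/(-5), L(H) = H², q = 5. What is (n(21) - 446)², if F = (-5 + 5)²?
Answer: 45576001/225 ≈ 2.0256e+5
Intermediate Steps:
F = 0 (F = 0² = 0)
w(Q, T) = -⅖ (w(Q, T) = 2*(-⅕) = -⅖)
n(N) = -17/30 - N/6 (n(N) = -½ + (-⅖ - N)/6 = -½ + (-1/15 - N/6) = -17/30 - N/6)
(n(21) - 446)² = ((-17/30 - ⅙*21) - 446)² = ((-17/30 - 7/2) - 446)² = (-61/15 - 446)² = (-6751/15)² = 45576001/225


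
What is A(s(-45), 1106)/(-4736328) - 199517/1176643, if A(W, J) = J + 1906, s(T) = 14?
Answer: -79043500191/464413932242 ≈ -0.17020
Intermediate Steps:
A(W, J) = 1906 + J
A(s(-45), 1106)/(-4736328) - 199517/1176643 = (1906 + 1106)/(-4736328) - 199517/1176643 = 3012*(-1/4736328) - 199517*1/1176643 = -251/394694 - 199517/1176643 = -79043500191/464413932242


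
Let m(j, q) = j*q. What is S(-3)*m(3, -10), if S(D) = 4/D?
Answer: 40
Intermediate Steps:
S(-3)*m(3, -10) = (4/(-3))*(3*(-10)) = (4*(-⅓))*(-30) = -4/3*(-30) = 40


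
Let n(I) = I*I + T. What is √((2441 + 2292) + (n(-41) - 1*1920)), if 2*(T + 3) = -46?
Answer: 2*√1117 ≈ 66.843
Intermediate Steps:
T = -26 (T = -3 + (½)*(-46) = -3 - 23 = -26)
n(I) = -26 + I² (n(I) = I*I - 26 = I² - 26 = -26 + I²)
√((2441 + 2292) + (n(-41) - 1*1920)) = √((2441 + 2292) + ((-26 + (-41)²) - 1*1920)) = √(4733 + ((-26 + 1681) - 1920)) = √(4733 + (1655 - 1920)) = √(4733 - 265) = √4468 = 2*√1117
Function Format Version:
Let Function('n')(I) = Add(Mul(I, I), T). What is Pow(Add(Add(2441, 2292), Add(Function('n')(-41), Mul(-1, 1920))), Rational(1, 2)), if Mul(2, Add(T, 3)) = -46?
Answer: Mul(2, Pow(1117, Rational(1, 2))) ≈ 66.843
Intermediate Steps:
T = -26 (T = Add(-3, Mul(Rational(1, 2), -46)) = Add(-3, -23) = -26)
Function('n')(I) = Add(-26, Pow(I, 2)) (Function('n')(I) = Add(Mul(I, I), -26) = Add(Pow(I, 2), -26) = Add(-26, Pow(I, 2)))
Pow(Add(Add(2441, 2292), Add(Function('n')(-41), Mul(-1, 1920))), Rational(1, 2)) = Pow(Add(Add(2441, 2292), Add(Add(-26, Pow(-41, 2)), Mul(-1, 1920))), Rational(1, 2)) = Pow(Add(4733, Add(Add(-26, 1681), -1920)), Rational(1, 2)) = Pow(Add(4733, Add(1655, -1920)), Rational(1, 2)) = Pow(Add(4733, -265), Rational(1, 2)) = Pow(4468, Rational(1, 2)) = Mul(2, Pow(1117, Rational(1, 2)))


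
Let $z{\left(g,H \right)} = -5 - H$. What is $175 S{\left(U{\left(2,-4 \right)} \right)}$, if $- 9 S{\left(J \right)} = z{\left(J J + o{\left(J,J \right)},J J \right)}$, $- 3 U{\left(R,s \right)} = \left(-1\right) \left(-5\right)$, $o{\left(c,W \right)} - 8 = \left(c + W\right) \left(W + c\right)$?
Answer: $\frac{12250}{81} \approx 151.23$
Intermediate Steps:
$o{\left(c,W \right)} = 8 + \left(W + c\right)^{2}$ ($o{\left(c,W \right)} = 8 + \left(c + W\right) \left(W + c\right) = 8 + \left(W + c\right) \left(W + c\right) = 8 + \left(W + c\right)^{2}$)
$U{\left(R,s \right)} = - \frac{5}{3}$ ($U{\left(R,s \right)} = - \frac{\left(-1\right) \left(-5\right)}{3} = \left(- \frac{1}{3}\right) 5 = - \frac{5}{3}$)
$S{\left(J \right)} = \frac{5}{9} + \frac{J^{2}}{9}$ ($S{\left(J \right)} = - \frac{-5 - J J}{9} = - \frac{-5 - J^{2}}{9} = \frac{5}{9} + \frac{J^{2}}{9}$)
$175 S{\left(U{\left(2,-4 \right)} \right)} = 175 \left(\frac{5}{9} + \frac{\left(- \frac{5}{3}\right)^{2}}{9}\right) = 175 \left(\frac{5}{9} + \frac{1}{9} \cdot \frac{25}{9}\right) = 175 \left(\frac{5}{9} + \frac{25}{81}\right) = 175 \cdot \frac{70}{81} = \frac{12250}{81}$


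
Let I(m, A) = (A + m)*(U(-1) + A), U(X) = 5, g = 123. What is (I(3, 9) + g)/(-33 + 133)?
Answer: 291/100 ≈ 2.9100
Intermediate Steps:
I(m, A) = (5 + A)*(A + m) (I(m, A) = (A + m)*(5 + A) = (5 + A)*(A + m))
(I(3, 9) + g)/(-33 + 133) = ((9² + 5*9 + 5*3 + 9*3) + 123)/(-33 + 133) = ((81 + 45 + 15 + 27) + 123)/100 = (168 + 123)*(1/100) = 291*(1/100) = 291/100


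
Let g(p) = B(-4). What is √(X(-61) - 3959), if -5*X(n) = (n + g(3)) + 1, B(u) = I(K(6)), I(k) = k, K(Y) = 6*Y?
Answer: I*√98855/5 ≈ 62.882*I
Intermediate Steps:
B(u) = 36 (B(u) = 6*6 = 36)
g(p) = 36
X(n) = -37/5 - n/5 (X(n) = -((n + 36) + 1)/5 = -((36 + n) + 1)/5 = -(37 + n)/5 = -37/5 - n/5)
√(X(-61) - 3959) = √((-37/5 - ⅕*(-61)) - 3959) = √((-37/5 + 61/5) - 3959) = √(24/5 - 3959) = √(-19771/5) = I*√98855/5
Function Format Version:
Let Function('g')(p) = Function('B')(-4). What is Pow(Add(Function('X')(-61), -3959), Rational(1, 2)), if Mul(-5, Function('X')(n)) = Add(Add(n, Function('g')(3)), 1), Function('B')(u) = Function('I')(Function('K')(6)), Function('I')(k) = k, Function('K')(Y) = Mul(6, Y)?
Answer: Mul(Rational(1, 5), I, Pow(98855, Rational(1, 2))) ≈ Mul(62.882, I)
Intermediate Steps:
Function('B')(u) = 36 (Function('B')(u) = Mul(6, 6) = 36)
Function('g')(p) = 36
Function('X')(n) = Add(Rational(-37, 5), Mul(Rational(-1, 5), n)) (Function('X')(n) = Mul(Rational(-1, 5), Add(Add(n, 36), 1)) = Mul(Rational(-1, 5), Add(Add(36, n), 1)) = Mul(Rational(-1, 5), Add(37, n)) = Add(Rational(-37, 5), Mul(Rational(-1, 5), n)))
Pow(Add(Function('X')(-61), -3959), Rational(1, 2)) = Pow(Add(Add(Rational(-37, 5), Mul(Rational(-1, 5), -61)), -3959), Rational(1, 2)) = Pow(Add(Add(Rational(-37, 5), Rational(61, 5)), -3959), Rational(1, 2)) = Pow(Add(Rational(24, 5), -3959), Rational(1, 2)) = Pow(Rational(-19771, 5), Rational(1, 2)) = Mul(Rational(1, 5), I, Pow(98855, Rational(1, 2)))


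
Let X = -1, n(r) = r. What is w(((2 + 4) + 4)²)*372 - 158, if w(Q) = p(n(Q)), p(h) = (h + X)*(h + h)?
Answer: 7365442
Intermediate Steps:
p(h) = 2*h*(-1 + h) (p(h) = (h - 1)*(h + h) = (-1 + h)*(2*h) = 2*h*(-1 + h))
w(Q) = 2*Q*(-1 + Q)
w(((2 + 4) + 4)²)*372 - 158 = (2*((2 + 4) + 4)²*(-1 + ((2 + 4) + 4)²))*372 - 158 = (2*(6 + 4)²*(-1 + (6 + 4)²))*372 - 158 = (2*10²*(-1 + 10²))*372 - 158 = (2*100*(-1 + 100))*372 - 158 = (2*100*99)*372 - 158 = 19800*372 - 158 = 7365600 - 158 = 7365442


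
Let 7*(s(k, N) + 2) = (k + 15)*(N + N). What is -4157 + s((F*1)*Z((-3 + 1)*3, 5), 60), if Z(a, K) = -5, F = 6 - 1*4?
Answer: -28513/7 ≈ -4073.3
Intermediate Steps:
F = 2 (F = 6 - 4 = 2)
s(k, N) = -2 + 2*N*(15 + k)/7 (s(k, N) = -2 + ((k + 15)*(N + N))/7 = -2 + ((15 + k)*(2*N))/7 = -2 + (2*N*(15 + k))/7 = -2 + 2*N*(15 + k)/7)
-4157 + s((F*1)*Z((-3 + 1)*3, 5), 60) = -4157 + (-2 + (30/7)*60 + (2/7)*60*((2*1)*(-5))) = -4157 + (-2 + 1800/7 + (2/7)*60*(2*(-5))) = -4157 + (-2 + 1800/7 + (2/7)*60*(-10)) = -4157 + (-2 + 1800/7 - 1200/7) = -4157 + 586/7 = -28513/7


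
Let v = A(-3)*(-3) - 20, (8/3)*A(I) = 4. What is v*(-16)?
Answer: 392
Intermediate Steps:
A(I) = 3/2 (A(I) = (3/8)*4 = 3/2)
v = -49/2 (v = (3/2)*(-3) - 20 = -9/2 - 20 = -49/2 ≈ -24.500)
v*(-16) = -49/2*(-16) = 392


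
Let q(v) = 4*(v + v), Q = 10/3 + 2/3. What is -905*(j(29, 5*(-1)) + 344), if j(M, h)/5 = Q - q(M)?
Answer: 720380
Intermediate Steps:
Q = 4 (Q = 10*(1/3) + 2*(1/3) = 10/3 + 2/3 = 4)
q(v) = 8*v (q(v) = 4*(2*v) = 8*v)
j(M, h) = 20 - 40*M (j(M, h) = 5*(4 - 8*M) = 20 - 40*M)
-905*(j(29, 5*(-1)) + 344) = -905*((20 - 40*29) + 344) = -905*((20 - 1160) + 344) = -905*(-1140 + 344) = -905*(-796) = 720380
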